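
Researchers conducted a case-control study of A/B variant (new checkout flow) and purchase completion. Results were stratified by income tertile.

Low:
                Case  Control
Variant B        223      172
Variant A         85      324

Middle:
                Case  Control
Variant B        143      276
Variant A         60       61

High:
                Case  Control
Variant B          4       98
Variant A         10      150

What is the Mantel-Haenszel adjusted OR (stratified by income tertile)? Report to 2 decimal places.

OR_MH = Σ(aᵢdᵢ/nᵢ) / Σ(bᵢcᵢ/nᵢ), where nᵢ is the stratum total.
Stratum 1 (Low): n = 804; a·d/n = 223·324/804 = 89.8657; b·c/n = 172·85/804 = 18.1841
Stratum 2 (Middle): n = 540; a·d/n = 143·61/540 = 16.1537; b·c/n = 276·60/540 = 30.6667
Stratum 3 (High): n = 262; a·d/n = 4·150/262 = 2.2901; b·c/n = 98·10/262 = 3.7405
OR_MH = (89.8657 + 16.1537 + 2.2901) / (18.1841 + 30.6667 + 3.7405) = 108.3095 / 52.5912 = 2.05946

2.06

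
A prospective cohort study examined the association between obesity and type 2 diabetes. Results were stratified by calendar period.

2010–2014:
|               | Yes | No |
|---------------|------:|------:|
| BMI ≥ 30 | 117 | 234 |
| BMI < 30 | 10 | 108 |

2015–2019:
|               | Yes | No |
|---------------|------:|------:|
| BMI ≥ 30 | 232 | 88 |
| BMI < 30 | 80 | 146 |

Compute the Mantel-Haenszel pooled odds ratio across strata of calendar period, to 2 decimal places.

4.98

OR_MH = Σ(aᵢdᵢ/nᵢ) / Σ(bᵢcᵢ/nᵢ), where nᵢ is the stratum total.
Stratum 1 (2010–2014): n = 469; a·d/n = 117·108/469 = 26.9424; b·c/n = 234·10/469 = 4.9893
Stratum 2 (2015–2019): n = 546; a·d/n = 232·146/546 = 62.0366; b·c/n = 88·80/546 = 12.8938
OR_MH = (26.9424 + 62.0366) / (4.9893 + 12.8938) = 88.9791 / 17.8831 = 4.97559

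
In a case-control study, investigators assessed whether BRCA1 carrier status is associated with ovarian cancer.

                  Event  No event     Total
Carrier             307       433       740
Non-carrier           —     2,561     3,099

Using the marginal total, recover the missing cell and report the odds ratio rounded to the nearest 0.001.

3.375

The missing cell is in the unexposed row: 3099 − 2561 = 538.
So a = 307, b = 433, c = 538, d = 2561.
OR = (a·d)/(b·c) = (307 × 2561) / (433 × 538) = 786227 / 232954 = 3.37503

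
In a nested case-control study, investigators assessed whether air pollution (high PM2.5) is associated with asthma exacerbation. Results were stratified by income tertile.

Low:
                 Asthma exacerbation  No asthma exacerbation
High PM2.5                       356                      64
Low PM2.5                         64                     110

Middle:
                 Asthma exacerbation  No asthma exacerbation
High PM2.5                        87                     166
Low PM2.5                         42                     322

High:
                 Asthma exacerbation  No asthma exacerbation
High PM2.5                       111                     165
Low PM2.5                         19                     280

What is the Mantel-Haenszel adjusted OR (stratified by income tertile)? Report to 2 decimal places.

6.99

OR_MH = Σ(aᵢdᵢ/nᵢ) / Σ(bᵢcᵢ/nᵢ), where nᵢ is the stratum total.
Stratum 1 (Low): n = 594; a·d/n = 356·110/594 = 65.9259; b·c/n = 64·64/594 = 6.8956
Stratum 2 (Middle): n = 617; a·d/n = 87·322/617 = 45.4036; b·c/n = 166·42/617 = 11.2998
Stratum 3 (High): n = 575; a·d/n = 111·280/575 = 54.0522; b·c/n = 165·19/575 = 5.4522
OR_MH = (65.9259 + 45.4036 + 54.0522) / (6.8956 + 11.2998 + 5.4522) = 165.3817 / 23.6476 = 6.99358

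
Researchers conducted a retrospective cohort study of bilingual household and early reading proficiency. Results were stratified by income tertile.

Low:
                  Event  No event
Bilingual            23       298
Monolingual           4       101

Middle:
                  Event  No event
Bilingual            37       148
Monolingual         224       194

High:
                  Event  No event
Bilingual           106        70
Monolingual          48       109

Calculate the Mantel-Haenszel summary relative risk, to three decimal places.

0.837

RR_MH = Σ(aᵢ·n₀ᵢ/nᵢ) / Σ(cᵢ·n₁ᵢ/nᵢ), with n₁ᵢ = aᵢ+bᵢ (exposed), n₀ᵢ = cᵢ+dᵢ (unexposed), nᵢ = n₁ᵢ+n₀ᵢ.
Stratum 1 (Low): n₁ = 321, n₀ = 105, n = 426; a·n₀/n = 23·105/426 = 5.6690; c·n₁/n = 4·321/426 = 3.0141
Stratum 2 (Middle): n₁ = 185, n₀ = 418, n = 603; a·n₀/n = 37·418/603 = 25.6484; c·n₁/n = 224·185/603 = 68.7231
Stratum 3 (High): n₁ = 176, n₀ = 157, n = 333; a·n₀/n = 106·157/333 = 49.9760; c·n₁/n = 48·176/333 = 25.3694
RR_MH = (5.6690 + 25.6484 + 49.9760) / (3.0141 + 68.7231 + 25.3694) = 81.2934 / 97.1065 = 0.83716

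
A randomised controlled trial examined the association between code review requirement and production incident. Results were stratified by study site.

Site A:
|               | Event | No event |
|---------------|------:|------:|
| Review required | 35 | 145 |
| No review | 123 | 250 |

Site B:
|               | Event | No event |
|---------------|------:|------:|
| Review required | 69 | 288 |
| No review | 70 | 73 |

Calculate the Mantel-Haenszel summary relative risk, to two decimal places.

RR_MH = Σ(aᵢ·n₀ᵢ/nᵢ) / Σ(cᵢ·n₁ᵢ/nᵢ), with n₁ᵢ = aᵢ+bᵢ (exposed), n₀ᵢ = cᵢ+dᵢ (unexposed), nᵢ = n₁ᵢ+n₀ᵢ.
Stratum 1 (Site A): n₁ = 180, n₀ = 373, n = 553; a·n₀/n = 35·373/553 = 23.6076; c·n₁/n = 123·180/553 = 40.0362
Stratum 2 (Site B): n₁ = 357, n₀ = 143, n = 500; a·n₀/n = 69·143/500 = 19.7340; c·n₁/n = 70·357/500 = 49.9800
RR_MH = (23.6076 + 19.7340) / (40.0362 + 49.9800) = 43.3416 / 90.0162 = 0.48149

0.48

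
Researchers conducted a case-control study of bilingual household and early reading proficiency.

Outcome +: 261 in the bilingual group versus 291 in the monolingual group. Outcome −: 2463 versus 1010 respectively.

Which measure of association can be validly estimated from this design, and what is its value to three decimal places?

0.368

From the description: a = 261, b = 2463, c = 291, d = 1010.
This is a case-control study: participants were sampled on outcome status, so risks in the source population cannot be estimated directly — relative risk is not valid here. The odds ratio is the appropriate measure.
OR = (a·d)/(b·c) = (261 × 1010) / (2463 × 291) = 263610 / 716733 = 0.36779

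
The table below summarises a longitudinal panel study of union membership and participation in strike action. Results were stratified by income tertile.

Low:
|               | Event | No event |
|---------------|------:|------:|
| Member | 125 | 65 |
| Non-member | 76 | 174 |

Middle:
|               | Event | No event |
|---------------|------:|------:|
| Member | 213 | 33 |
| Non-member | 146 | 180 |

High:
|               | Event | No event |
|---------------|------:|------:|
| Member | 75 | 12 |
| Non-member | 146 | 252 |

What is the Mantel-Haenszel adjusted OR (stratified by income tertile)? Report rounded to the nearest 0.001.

6.681

OR_MH = Σ(aᵢdᵢ/nᵢ) / Σ(bᵢcᵢ/nᵢ), where nᵢ is the stratum total.
Stratum 1 (Low): n = 440; a·d/n = 125·174/440 = 49.4318; b·c/n = 65·76/440 = 11.2273
Stratum 2 (Middle): n = 572; a·d/n = 213·180/572 = 67.0280; b·c/n = 33·146/572 = 8.4231
Stratum 3 (High): n = 485; a·d/n = 75·252/485 = 38.9691; b·c/n = 12·146/485 = 3.6124
OR_MH = (49.4318 + 67.0280 + 38.9691) / (11.2273 + 8.4231 + 3.6124) = 155.4289 / 23.2627 = 6.68146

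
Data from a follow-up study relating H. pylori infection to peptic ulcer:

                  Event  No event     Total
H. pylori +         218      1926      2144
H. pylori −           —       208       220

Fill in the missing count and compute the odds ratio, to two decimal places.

The missing cell is in the unexposed row: 220 − 208 = 12.
So a = 218, b = 1926, c = 12, d = 208.
OR = (a·d)/(b·c) = (218 × 208) / (1926 × 12) = 45344 / 23112 = 1.96192

1.96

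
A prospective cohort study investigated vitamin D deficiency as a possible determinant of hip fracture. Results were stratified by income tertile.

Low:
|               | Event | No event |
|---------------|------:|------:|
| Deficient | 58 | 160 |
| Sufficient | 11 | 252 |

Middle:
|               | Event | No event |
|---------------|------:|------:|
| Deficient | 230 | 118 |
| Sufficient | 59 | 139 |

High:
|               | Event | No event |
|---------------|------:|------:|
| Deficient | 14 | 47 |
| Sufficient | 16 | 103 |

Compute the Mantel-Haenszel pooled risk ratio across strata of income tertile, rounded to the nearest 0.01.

2.59

RR_MH = Σ(aᵢ·n₀ᵢ/nᵢ) / Σ(cᵢ·n₁ᵢ/nᵢ), with n₁ᵢ = aᵢ+bᵢ (exposed), n₀ᵢ = cᵢ+dᵢ (unexposed), nᵢ = n₁ᵢ+n₀ᵢ.
Stratum 1 (Low): n₁ = 218, n₀ = 263, n = 481; a·n₀/n = 58·263/481 = 31.7131; c·n₁/n = 11·218/481 = 4.9854
Stratum 2 (Middle): n₁ = 348, n₀ = 198, n = 546; a·n₀/n = 230·198/546 = 83.4066; c·n₁/n = 59·348/546 = 37.6044
Stratum 3 (High): n₁ = 61, n₀ = 119, n = 180; a·n₀/n = 14·119/180 = 9.2556; c·n₁/n = 16·61/180 = 5.4222
RR_MH = (31.7131 + 83.4066 + 9.2556) / (4.9854 + 37.6044 + 5.4222) = 124.3752 / 48.0121 = 2.59050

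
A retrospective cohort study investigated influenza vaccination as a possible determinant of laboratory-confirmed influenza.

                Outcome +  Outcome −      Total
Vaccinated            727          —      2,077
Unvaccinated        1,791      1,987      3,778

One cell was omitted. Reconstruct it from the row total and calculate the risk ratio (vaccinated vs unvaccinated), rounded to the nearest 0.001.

The missing cell is in the exposed row: 2077 − 727 = 1350.
So a = 727, b = 1350, c = 1791, d = 1987.
RR = [a/(a+b)] / [c/(c+d)] = (727/2077) / (1791/3778) = 0.35002/0.47406 = 0.73835

0.738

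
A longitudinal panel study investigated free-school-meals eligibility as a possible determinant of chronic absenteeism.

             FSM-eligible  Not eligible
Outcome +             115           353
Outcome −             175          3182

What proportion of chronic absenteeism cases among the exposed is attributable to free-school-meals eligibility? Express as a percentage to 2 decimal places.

74.82

Reading the table with exposure as columns: a = 115 (FSM-eligible, case), b = 175 (FSM-eligible, non-case), c = 353 (Not eligible, case), d = 3182.
Risk in exposed = 115/290 = 0.39655; risk in unexposed = 353/3535 = 0.09986.
RR = 0.39655/0.09986 = 3.97113
AR% = (RR − 1)/RR × 100 = (3.97113 − 1)/3.97113 × 100 = 74.8183%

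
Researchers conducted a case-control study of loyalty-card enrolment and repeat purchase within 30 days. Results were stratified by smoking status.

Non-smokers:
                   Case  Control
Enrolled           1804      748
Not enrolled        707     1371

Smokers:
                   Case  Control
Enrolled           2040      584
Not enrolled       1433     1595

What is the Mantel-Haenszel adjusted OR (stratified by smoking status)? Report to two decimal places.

OR_MH = Σ(aᵢdᵢ/nᵢ) / Σ(bᵢcᵢ/nᵢ), where nᵢ is the stratum total.
Stratum 1 (Non-smokers): n = 4630; a·d/n = 1804·1371/4630 = 534.1866; b·c/n = 748·707/4630 = 114.2194
Stratum 2 (Smokers): n = 5652; a·d/n = 2040·1595/5652 = 575.6900; b·c/n = 584·1433/5652 = 148.0665
OR_MH = (534.1866 + 575.6900) / (114.2194 + 148.0665) = 1109.8766 / 262.2860 = 4.23155

4.23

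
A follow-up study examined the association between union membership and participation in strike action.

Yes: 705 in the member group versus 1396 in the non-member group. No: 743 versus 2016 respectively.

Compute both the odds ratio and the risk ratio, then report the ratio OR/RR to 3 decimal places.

1.151

From the description: a = 705, b = 743, c = 1396, d = 2016.
OR = (705·2016)/(743·1396) = 1421280/1037228 = 1.37027
Risk in exposed = 705/1448 = 0.48688; risk in unexposed = 1396/3412 = 0.40914; RR = 1.18999
OR/RR = 1.37027 / 1.18999 = 1.15149
The outcome is not rare, so the OR lies further from 1 than the RR.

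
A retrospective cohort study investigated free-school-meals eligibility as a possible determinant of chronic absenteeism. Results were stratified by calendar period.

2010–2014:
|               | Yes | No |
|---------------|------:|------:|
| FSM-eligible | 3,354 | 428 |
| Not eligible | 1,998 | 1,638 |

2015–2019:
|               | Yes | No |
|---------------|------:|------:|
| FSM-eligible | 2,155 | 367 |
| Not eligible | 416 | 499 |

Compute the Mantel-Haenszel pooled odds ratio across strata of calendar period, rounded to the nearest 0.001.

6.597

OR_MH = Σ(aᵢdᵢ/nᵢ) / Σ(bᵢcᵢ/nᵢ), where nᵢ is the stratum total.
Stratum 1 (2010–2014): n = 7418; a·d/n = 3354·1638/7418 = 740.6109; b·c/n = 428·1998/7418 = 115.2796
Stratum 2 (2015–2019): n = 3437; a·d/n = 2155·499/3437 = 312.8731; b·c/n = 367·416/3437 = 44.4201
OR_MH = (740.6109 + 312.8731) / (115.2796 + 44.4201) = 1053.4841 / 159.6997 = 6.59666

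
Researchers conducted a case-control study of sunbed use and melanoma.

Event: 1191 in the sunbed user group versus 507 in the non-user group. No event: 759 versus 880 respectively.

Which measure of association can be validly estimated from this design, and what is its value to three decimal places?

From the description: a = 1191, b = 759, c = 507, d = 880.
This is a case-control study: participants were sampled on outcome status, so risks in the source population cannot be estimated directly — relative risk is not valid here. The odds ratio is the appropriate measure.
OR = (a·d)/(b·c) = (1191 × 880) / (759 × 507) = 1048080 / 384813 = 2.72361

2.724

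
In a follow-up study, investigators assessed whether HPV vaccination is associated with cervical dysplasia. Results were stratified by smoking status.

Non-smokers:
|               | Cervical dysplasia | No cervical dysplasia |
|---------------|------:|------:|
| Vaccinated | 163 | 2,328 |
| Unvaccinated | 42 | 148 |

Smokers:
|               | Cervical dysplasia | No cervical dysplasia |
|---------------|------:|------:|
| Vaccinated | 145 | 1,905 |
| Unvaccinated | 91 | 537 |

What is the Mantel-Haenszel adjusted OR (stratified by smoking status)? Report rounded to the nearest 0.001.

0.376

OR_MH = Σ(aᵢdᵢ/nᵢ) / Σ(bᵢcᵢ/nᵢ), where nᵢ is the stratum total.
Stratum 1 (Non-smokers): n = 2681; a·d/n = 163·148/2681 = 8.9981; b·c/n = 2328·42/2681 = 36.4700
Stratum 2 (Smokers): n = 2678; a·d/n = 145·537/2678 = 29.0758; b·c/n = 1905·91/2678 = 64.7330
OR_MH = (8.9981 + 29.0758) / (36.4700 + 64.7330) = 38.0739 / 101.2030 = 0.37621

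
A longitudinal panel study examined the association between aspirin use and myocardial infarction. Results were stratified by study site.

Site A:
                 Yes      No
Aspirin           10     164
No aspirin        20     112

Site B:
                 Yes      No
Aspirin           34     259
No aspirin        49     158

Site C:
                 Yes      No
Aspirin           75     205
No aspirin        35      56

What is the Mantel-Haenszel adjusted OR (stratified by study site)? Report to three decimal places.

OR_MH = Σ(aᵢdᵢ/nᵢ) / Σ(bᵢcᵢ/nᵢ), where nᵢ is the stratum total.
Stratum 1 (Site A): n = 306; a·d/n = 10·112/306 = 3.6601; b·c/n = 164·20/306 = 10.7190
Stratum 2 (Site B): n = 500; a·d/n = 34·158/500 = 10.7440; b·c/n = 259·49/500 = 25.3820
Stratum 3 (Site C): n = 371; a·d/n = 75·56/371 = 11.3208; b·c/n = 205·35/371 = 19.3396
OR_MH = (3.6601 + 10.7440 + 11.3208) / (10.7190 + 25.3820 + 19.3396) = 25.7249 / 55.4406 = 0.46401

0.464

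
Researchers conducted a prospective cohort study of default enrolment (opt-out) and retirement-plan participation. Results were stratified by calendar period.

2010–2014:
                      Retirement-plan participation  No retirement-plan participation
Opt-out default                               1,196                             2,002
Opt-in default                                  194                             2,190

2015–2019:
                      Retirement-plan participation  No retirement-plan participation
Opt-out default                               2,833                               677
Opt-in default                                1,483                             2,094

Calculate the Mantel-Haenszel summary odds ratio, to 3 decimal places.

OR_MH = Σ(aᵢdᵢ/nᵢ) / Σ(bᵢcᵢ/nᵢ), where nᵢ is the stratum total.
Stratum 1 (2010–2014): n = 5582; a·d/n = 1196·2190/5582 = 469.2297; b·c/n = 2002·194/5582 = 69.5786
Stratum 2 (2015–2019): n = 7087; a·d/n = 2833·2094/7087 = 837.0682; b·c/n = 677·1483/7087 = 141.6666
OR_MH = (469.2297 + 837.0682) / (69.5786 + 141.6666) = 1306.2978 / 211.2452 = 6.18380

6.184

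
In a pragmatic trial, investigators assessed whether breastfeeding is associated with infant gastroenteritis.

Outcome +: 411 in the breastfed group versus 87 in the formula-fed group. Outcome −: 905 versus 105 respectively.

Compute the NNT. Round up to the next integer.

Risk in treated group = 411/1316 = 0.31231; risk in control = 87/192 = 0.45312.
Absolute risk reduction = 0.45312 − 0.31231 = 0.14081
NNT = 1 / ARR = 1 / 0.14081 = 7.102 → round up → 8

8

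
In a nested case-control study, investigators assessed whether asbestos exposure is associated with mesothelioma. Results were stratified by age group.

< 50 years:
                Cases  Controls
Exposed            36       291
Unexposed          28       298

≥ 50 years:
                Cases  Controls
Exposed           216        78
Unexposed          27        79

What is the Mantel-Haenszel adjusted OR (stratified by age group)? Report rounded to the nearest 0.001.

OR_MH = Σ(aᵢdᵢ/nᵢ) / Σ(bᵢcᵢ/nᵢ), where nᵢ is the stratum total.
Stratum 1 (< 50 years): n = 653; a·d/n = 36·298/653 = 16.4288; b·c/n = 291·28/653 = 12.4778
Stratum 2 (≥ 50 years): n = 400; a·d/n = 216·79/400 = 42.6600; b·c/n = 78·27/400 = 5.2650
OR_MH = (16.4288 + 42.6600) / (12.4778 + 5.2650) = 59.0888 / 17.7428 = 3.33030

3.330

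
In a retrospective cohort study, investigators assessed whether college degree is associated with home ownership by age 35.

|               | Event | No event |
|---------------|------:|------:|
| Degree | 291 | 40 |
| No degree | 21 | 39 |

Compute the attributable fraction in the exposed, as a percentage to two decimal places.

60.19

Cells: a = 291, b = 40, c = 21, d = 39.
Risk in exposed = 291/331 = 0.87915; risk in unexposed = 21/60 = 0.35000.
RR = 0.87915/0.35000 = 2.51187
AR% = (RR − 1)/RR × 100 = (2.51187 − 1)/2.51187 × 100 = 60.1890%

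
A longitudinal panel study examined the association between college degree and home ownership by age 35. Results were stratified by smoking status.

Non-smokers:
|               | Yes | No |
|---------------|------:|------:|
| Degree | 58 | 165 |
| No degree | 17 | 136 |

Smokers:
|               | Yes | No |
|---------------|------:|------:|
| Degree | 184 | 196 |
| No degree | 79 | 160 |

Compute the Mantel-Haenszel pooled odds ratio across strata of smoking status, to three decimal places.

OR_MH = Σ(aᵢdᵢ/nᵢ) / Σ(bᵢcᵢ/nᵢ), where nᵢ is the stratum total.
Stratum 1 (Non-smokers): n = 376; a·d/n = 58·136/376 = 20.9787; b·c/n = 165·17/376 = 7.4601
Stratum 2 (Smokers): n = 619; a·d/n = 184·160/619 = 47.5606; b·c/n = 196·79/619 = 25.0145
OR_MH = (20.9787 + 47.5606) / (7.4601 + 25.0145) = 68.5393 / 32.4746 = 2.11055

2.111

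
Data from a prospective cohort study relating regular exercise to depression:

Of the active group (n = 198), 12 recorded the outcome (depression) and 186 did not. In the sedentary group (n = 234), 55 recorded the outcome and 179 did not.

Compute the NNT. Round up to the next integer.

6

Risk in treated group = 12/198 = 0.06061; risk in control = 55/234 = 0.23504.
Absolute risk reduction = 0.23504 − 0.06061 = 0.17444
NNT = 1 / ARR = 1 / 0.17444 = 5.733 → round up → 6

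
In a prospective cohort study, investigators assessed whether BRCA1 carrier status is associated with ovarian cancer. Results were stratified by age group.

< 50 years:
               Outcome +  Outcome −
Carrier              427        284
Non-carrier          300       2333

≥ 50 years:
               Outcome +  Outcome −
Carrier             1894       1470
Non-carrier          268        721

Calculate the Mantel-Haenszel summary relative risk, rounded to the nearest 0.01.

RR_MH = Σ(aᵢ·n₀ᵢ/nᵢ) / Σ(cᵢ·n₁ᵢ/nᵢ), with n₁ᵢ = aᵢ+bᵢ (exposed), n₀ᵢ = cᵢ+dᵢ (unexposed), nᵢ = n₁ᵢ+n₀ᵢ.
Stratum 1 (< 50 years): n₁ = 711, n₀ = 2633, n = 3344; a·n₀/n = 427·2633/3344 = 336.2114; c·n₁/n = 300·711/3344 = 63.7859
Stratum 2 (≥ 50 years): n₁ = 3364, n₀ = 989, n = 4353; a·n₀/n = 1894·989/4353 = 430.3161; c·n₁/n = 268·3364/4353 = 207.1105
RR_MH = (336.2114 + 430.3161) / (63.7859 + 207.1105) = 766.5275 / 270.8964 = 2.82960

2.83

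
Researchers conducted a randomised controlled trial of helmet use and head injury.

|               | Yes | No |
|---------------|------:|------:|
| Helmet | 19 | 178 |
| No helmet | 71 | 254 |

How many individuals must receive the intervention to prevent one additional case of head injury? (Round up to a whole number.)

9

Risk in treated group = 19/197 = 0.09645; risk in control = 71/325 = 0.21846.
Absolute risk reduction = 0.21846 − 0.09645 = 0.12201
NNT = 1 / ARR = 1 / 0.12201 = 8.196 → round up → 9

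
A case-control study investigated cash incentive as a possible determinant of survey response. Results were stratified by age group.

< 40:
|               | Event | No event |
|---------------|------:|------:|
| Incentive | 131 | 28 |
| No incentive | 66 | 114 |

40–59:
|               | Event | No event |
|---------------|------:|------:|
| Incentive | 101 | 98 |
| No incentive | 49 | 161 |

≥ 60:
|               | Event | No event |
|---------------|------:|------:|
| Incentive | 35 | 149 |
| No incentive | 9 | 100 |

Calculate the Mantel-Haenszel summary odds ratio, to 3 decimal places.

OR_MH = Σ(aᵢdᵢ/nᵢ) / Σ(bᵢcᵢ/nᵢ), where nᵢ is the stratum total.
Stratum 1 (< 40): n = 339; a·d/n = 131·114/339 = 44.0531; b·c/n = 28·66/339 = 5.4513
Stratum 2 (40–59): n = 409; a·d/n = 101·161/409 = 39.7579; b·c/n = 98·49/409 = 11.7408
Stratum 3 (≥ 60): n = 293; a·d/n = 35·100/293 = 11.9454; b·c/n = 149·9/293 = 4.5768
OR_MH = (44.0531 + 39.7579 + 11.9454) / (5.4513 + 11.7408 + 4.5768) = 95.7564 / 21.7690 = 4.39876

4.399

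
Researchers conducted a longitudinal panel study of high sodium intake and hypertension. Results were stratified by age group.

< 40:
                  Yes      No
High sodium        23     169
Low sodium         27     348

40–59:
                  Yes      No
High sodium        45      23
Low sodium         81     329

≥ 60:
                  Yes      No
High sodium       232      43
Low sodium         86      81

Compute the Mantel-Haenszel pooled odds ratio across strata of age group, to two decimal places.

4.31

OR_MH = Σ(aᵢdᵢ/nᵢ) / Σ(bᵢcᵢ/nᵢ), where nᵢ is the stratum total.
Stratum 1 (< 40): n = 567; a·d/n = 23·348/567 = 14.1164; b·c/n = 169·27/567 = 8.0476
Stratum 2 (40–59): n = 478; a·d/n = 45·329/478 = 30.9728; b·c/n = 23·81/478 = 3.8975
Stratum 3 (≥ 60): n = 442; a·d/n = 232·81/442 = 42.5158; b·c/n = 43·86/442 = 8.3665
OR_MH = (14.1164 + 30.9728 + 42.5158) / (8.0476 + 3.8975 + 8.3665) = 87.6050 / 20.3116 = 4.31305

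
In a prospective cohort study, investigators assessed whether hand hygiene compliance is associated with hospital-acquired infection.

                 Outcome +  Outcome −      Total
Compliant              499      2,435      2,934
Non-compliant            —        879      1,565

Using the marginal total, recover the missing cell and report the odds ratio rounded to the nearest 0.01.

The missing cell is in the unexposed row: 1565 − 879 = 686.
So a = 499, b = 2435, c = 686, d = 879.
OR = (a·d)/(b·c) = (499 × 879) / (2435 × 686) = 438621 / 1670410 = 0.26258

0.26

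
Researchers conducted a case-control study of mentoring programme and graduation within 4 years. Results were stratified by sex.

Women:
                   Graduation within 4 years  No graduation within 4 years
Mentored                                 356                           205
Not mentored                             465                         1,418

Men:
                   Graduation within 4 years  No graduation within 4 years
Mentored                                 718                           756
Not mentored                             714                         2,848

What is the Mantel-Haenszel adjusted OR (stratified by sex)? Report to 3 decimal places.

4.190

OR_MH = Σ(aᵢdᵢ/nᵢ) / Σ(bᵢcᵢ/nᵢ), where nᵢ is the stratum total.
Stratum 1 (Women): n = 2444; a·d/n = 356·1418/2444 = 206.5499; b·c/n = 205·465/2444 = 39.0037
Stratum 2 (Men): n = 5036; a·d/n = 718·2848/5036 = 406.0492; b·c/n = 756·714/5036 = 107.1851
OR_MH = (206.5499 + 406.0492) / (39.0037 + 107.1851) = 612.5992 / 146.1888 = 4.19047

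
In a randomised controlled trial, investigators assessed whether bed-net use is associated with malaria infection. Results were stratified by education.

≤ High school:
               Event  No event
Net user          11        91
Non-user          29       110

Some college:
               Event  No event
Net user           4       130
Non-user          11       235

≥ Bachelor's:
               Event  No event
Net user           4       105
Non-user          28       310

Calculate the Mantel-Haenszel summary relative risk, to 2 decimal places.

0.52

RR_MH = Σ(aᵢ·n₀ᵢ/nᵢ) / Σ(cᵢ·n₁ᵢ/nᵢ), with n₁ᵢ = aᵢ+bᵢ (exposed), n₀ᵢ = cᵢ+dᵢ (unexposed), nᵢ = n₁ᵢ+n₀ᵢ.
Stratum 1 (≤ High school): n₁ = 102, n₀ = 139, n = 241; a·n₀/n = 11·139/241 = 6.3444; c·n₁/n = 29·102/241 = 12.2739
Stratum 2 (Some college): n₁ = 134, n₀ = 246, n = 380; a·n₀/n = 4·246/380 = 2.5895; c·n₁/n = 11·134/380 = 3.8789
Stratum 3 (≥ Bachelor's): n₁ = 109, n₀ = 338, n = 447; a·n₀/n = 4·338/447 = 3.0246; c·n₁/n = 28·109/447 = 6.8277
RR_MH = (6.3444 + 2.5895 + 3.0246) / (12.2739 + 3.8789 + 6.8277) = 11.9585 / 22.9805 = 0.52037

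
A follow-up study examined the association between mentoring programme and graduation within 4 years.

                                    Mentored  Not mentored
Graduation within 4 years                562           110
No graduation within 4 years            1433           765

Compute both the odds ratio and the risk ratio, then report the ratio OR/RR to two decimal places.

1.22

Reading the table with exposure as columns: a = 562 (Mentored, case), b = 1433 (Mentored, non-case), c = 110 (Not mentored, case), d = 765.
OR = (562·765)/(1433·110) = 429930/157630 = 2.72746
Risk in exposed = 562/1995 = 0.28170; risk in unexposed = 110/875 = 0.12571; RR = 2.24083
OR/RR = 2.72746 / 2.24083 = 1.21717
The outcome is not rare, so the OR lies further from 1 than the RR.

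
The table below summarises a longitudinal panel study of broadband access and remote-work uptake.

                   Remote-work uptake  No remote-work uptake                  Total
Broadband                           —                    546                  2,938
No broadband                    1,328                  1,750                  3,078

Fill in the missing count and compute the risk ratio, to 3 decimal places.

1.887

The missing cell is in the exposed row: 2938 − 546 = 2392.
So a = 2392, b = 546, c = 1328, d = 1750.
RR = [a/(a+b)] / [c/(c+d)] = (2392/2938) / (1328/3078) = 0.81416/0.43145 = 1.88703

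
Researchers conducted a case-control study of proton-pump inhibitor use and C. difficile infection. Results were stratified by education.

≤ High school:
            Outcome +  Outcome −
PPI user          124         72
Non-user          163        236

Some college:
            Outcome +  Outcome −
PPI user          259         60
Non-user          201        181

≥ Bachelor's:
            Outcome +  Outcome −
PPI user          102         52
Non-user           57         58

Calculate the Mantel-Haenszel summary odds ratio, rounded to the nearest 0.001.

2.879

OR_MH = Σ(aᵢdᵢ/nᵢ) / Σ(bᵢcᵢ/nᵢ), where nᵢ is the stratum total.
Stratum 1 (≤ High school): n = 595; a·d/n = 124·236/595 = 49.1832; b·c/n = 72·163/595 = 19.7244
Stratum 2 (Some college): n = 701; a·d/n = 259·181/701 = 66.8745; b·c/n = 60·201/701 = 17.2040
Stratum 3 (≥ Bachelor's): n = 269; a·d/n = 102·58/269 = 21.9926; b·c/n = 52·57/269 = 11.0186
OR_MH = (49.1832 + 66.8745 + 21.9926) / (19.7244 + 17.2040 + 11.0186) = 138.0502 / 47.9470 = 2.87923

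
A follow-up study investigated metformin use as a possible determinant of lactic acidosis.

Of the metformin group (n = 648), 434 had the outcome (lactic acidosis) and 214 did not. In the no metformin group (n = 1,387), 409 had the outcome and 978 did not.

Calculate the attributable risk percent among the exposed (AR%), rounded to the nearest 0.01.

55.97

From the description: a = 434, b = 214, c = 409, d = 978.
Risk in exposed = 434/648 = 0.66975; risk in unexposed = 409/1387 = 0.29488.
RR = 0.66975/0.29488 = 2.27127
AR% = (RR − 1)/RR × 100 = (2.27127 − 1)/2.27127 × 100 = 55.9717%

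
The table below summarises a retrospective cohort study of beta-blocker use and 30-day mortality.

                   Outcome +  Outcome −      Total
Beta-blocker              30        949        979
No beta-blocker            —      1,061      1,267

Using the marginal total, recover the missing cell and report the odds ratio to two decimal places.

0.16

The missing cell is in the unexposed row: 1267 − 1061 = 206.
So a = 30, b = 949, c = 206, d = 1061.
OR = (a·d)/(b·c) = (30 × 1061) / (949 × 206) = 31830 / 195494 = 0.16282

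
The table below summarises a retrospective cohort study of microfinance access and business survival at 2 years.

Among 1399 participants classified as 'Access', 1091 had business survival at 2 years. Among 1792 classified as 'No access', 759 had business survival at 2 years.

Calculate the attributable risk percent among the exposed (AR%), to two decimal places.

45.69

From the description: a = 1091, b = 308, c = 759, d = 1033.
Risk in exposed = 1091/1399 = 0.77984; risk in unexposed = 759/1792 = 0.42355.
RR = 0.77984/0.42355 = 1.84121
AR% = (RR − 1)/RR × 100 = (1.84121 − 1)/1.84121 × 100 = 45.6879%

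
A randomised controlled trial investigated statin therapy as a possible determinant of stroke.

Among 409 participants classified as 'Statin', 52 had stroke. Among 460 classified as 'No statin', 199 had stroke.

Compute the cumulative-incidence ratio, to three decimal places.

0.294

From the description: a = 52, b = 357, c = 199, d = 261.
Risk in exposed = 52/409 = 0.12714; risk in unexposed = 199/460 = 0.43261.
RR = 0.12714 / 0.43261 = 0.29389
The risk is 71% lower among the exposed than among the unexposed.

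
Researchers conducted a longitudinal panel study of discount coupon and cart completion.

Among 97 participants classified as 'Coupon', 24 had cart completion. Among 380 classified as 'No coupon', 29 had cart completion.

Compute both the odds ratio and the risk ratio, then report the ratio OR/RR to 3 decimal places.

1.227

From the description: a = 24, b = 73, c = 29, d = 351.
OR = (24·351)/(73·29) = 8424/2117 = 3.97922
Risk in exposed = 24/97 = 0.24742; risk in unexposed = 29/380 = 0.07632; RR = 3.24209
OR/RR = 3.97922 / 3.24209 = 1.22736
The outcome is not rare, so the OR lies further from 1 than the RR.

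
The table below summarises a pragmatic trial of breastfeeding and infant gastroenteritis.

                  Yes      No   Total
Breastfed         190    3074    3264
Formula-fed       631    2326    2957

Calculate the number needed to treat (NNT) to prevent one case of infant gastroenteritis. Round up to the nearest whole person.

Risk in treated group = 190/3264 = 0.05821; risk in control = 631/2957 = 0.21339.
Absolute risk reduction = 0.21339 − 0.05821 = 0.15518
NNT = 1 / ARR = 1 / 0.15518 = 6.444 → round up → 7

7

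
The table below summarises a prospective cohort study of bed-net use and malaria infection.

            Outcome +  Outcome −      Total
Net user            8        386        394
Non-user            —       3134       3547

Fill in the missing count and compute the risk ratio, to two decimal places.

The missing cell is in the unexposed row: 3547 − 3134 = 413.
So a = 8, b = 386, c = 413, d = 3134.
RR = [a/(a+b)] / [c/(c+d)] = (8/394) / (413/3547) = 0.02030/0.11644 = 0.17438

0.17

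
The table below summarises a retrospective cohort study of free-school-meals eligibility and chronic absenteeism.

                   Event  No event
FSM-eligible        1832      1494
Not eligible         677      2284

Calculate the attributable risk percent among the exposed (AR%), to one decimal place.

Cells: a = 1832, b = 1494, c = 677, d = 2284.
Risk in exposed = 1832/3326 = 0.55081; risk in unexposed = 677/2961 = 0.22864.
RR = 0.55081/0.22864 = 2.40909
AR% = (RR − 1)/RR × 100 = (2.40909 − 1)/2.40909 × 100 = 58.4905%

58.5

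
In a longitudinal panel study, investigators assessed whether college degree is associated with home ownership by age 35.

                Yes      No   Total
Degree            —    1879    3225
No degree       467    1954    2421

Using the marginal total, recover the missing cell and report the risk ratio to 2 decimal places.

The missing cell is in the exposed row: 3225 − 1879 = 1346.
So a = 1346, b = 1879, c = 467, d = 1954.
RR = [a/(a+b)] / [c/(c+d)] = (1346/3225) / (467/2421) = 0.41736/0.19290 = 2.16368

2.16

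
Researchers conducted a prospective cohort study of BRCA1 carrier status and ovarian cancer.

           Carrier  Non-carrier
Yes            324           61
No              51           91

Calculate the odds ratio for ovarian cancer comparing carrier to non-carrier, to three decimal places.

9.477

Reading the table with exposure as columns: a = 324 (Carrier, case), b = 51 (Carrier, non-case), c = 61 (Non-carrier, case), d = 91.
OR = (a·d)/(b·c) = (324 × 91) / (51 × 61) = 29484 / 3111 = 9.47734
The odds of ovarian cancer are about 9.48 times as high in the carrier group.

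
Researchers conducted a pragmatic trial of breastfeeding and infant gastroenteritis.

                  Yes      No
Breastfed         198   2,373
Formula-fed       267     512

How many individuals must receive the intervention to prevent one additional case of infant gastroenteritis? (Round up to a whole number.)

4

Risk in treated group = 198/2571 = 0.07701; risk in control = 267/779 = 0.34275.
Absolute risk reduction = 0.34275 − 0.07701 = 0.26573
NNT = 1 / ARR = 1 / 0.26573 = 3.763 → round up → 4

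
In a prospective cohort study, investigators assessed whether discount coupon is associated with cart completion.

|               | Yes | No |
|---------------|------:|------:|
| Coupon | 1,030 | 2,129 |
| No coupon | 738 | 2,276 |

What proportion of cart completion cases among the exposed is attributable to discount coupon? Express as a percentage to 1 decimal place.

24.9

Cells: a = 1030, b = 2129, c = 738, d = 2276.
Risk in exposed = 1030/3159 = 0.32605; risk in unexposed = 738/3014 = 0.24486.
RR = 0.32605/0.24486 = 1.33160
AR% = (RR − 1)/RR × 100 = (1.33160 − 1)/1.33160 × 100 = 24.9025%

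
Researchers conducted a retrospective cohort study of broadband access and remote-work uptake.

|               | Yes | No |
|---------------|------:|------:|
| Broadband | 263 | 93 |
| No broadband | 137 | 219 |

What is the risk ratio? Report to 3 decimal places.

1.920

Cells: a = 263, b = 93, c = 137, d = 219.
Risk in exposed = 263/356 = 0.73876; risk in unexposed = 137/356 = 0.38483.
RR = 0.73876 / 0.38483 = 1.91971
The risk among the exposed is 1.92 times that among the unexposed.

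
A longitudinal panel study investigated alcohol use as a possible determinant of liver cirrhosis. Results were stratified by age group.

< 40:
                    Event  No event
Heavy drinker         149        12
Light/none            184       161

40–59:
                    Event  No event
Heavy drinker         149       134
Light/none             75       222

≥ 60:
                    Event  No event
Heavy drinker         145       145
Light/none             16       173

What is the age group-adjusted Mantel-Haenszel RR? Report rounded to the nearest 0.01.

2.24

RR_MH = Σ(aᵢ·n₀ᵢ/nᵢ) / Σ(cᵢ·n₁ᵢ/nᵢ), with n₁ᵢ = aᵢ+bᵢ (exposed), n₀ᵢ = cᵢ+dᵢ (unexposed), nᵢ = n₁ᵢ+n₀ᵢ.
Stratum 1 (< 40): n₁ = 161, n₀ = 345, n = 506; a·n₀/n = 149·345/506 = 101.5909; c·n₁/n = 184·161/506 = 58.5455
Stratum 2 (40–59): n₁ = 283, n₀ = 297, n = 580; a·n₀/n = 149·297/580 = 76.2983; c·n₁/n = 75·283/580 = 36.5948
Stratum 3 (≥ 60): n₁ = 290, n₀ = 189, n = 479; a·n₀/n = 145·189/479 = 57.2129; c·n₁/n = 16·290/479 = 9.6868
RR_MH = (101.5909 + 76.2983 + 57.2129) / (58.5455 + 36.5948 + 9.6868) = 235.1021 / 104.8271 = 2.24276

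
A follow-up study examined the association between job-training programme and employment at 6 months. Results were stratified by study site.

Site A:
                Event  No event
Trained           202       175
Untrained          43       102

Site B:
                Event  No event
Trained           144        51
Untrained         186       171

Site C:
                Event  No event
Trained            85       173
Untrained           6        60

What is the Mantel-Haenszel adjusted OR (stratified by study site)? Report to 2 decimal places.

OR_MH = Σ(aᵢdᵢ/nᵢ) / Σ(bᵢcᵢ/nᵢ), where nᵢ is the stratum total.
Stratum 1 (Site A): n = 522; a·d/n = 202·102/522 = 39.4713; b·c/n = 175·43/522 = 14.4157
Stratum 2 (Site B): n = 552; a·d/n = 144·171/552 = 44.6087; b·c/n = 51·186/552 = 17.1848
Stratum 3 (Site C): n = 324; a·d/n = 85·60/324 = 15.7407; b·c/n = 173·6/324 = 3.2037
OR_MH = (39.4713 + 44.6087 + 15.7407) / (14.4157 + 17.1848 + 3.2037) = 99.8207 / 34.8042 = 2.86807

2.87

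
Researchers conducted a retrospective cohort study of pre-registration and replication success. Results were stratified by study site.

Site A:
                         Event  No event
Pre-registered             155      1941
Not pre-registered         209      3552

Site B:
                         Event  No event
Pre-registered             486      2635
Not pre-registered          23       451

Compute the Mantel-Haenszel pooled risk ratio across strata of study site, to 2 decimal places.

RR_MH = Σ(aᵢ·n₀ᵢ/nᵢ) / Σ(cᵢ·n₁ᵢ/nᵢ), with n₁ᵢ = aᵢ+bᵢ (exposed), n₀ᵢ = cᵢ+dᵢ (unexposed), nᵢ = n₁ᵢ+n₀ᵢ.
Stratum 1 (Site A): n₁ = 2096, n₀ = 3761, n = 5857; a·n₀/n = 155·3761/5857 = 99.5313; c·n₁/n = 209·2096/5857 = 74.7932
Stratum 2 (Site B): n₁ = 3121, n₀ = 474, n = 3595; a·n₀/n = 486·474/3595 = 64.0790; c·n₁/n = 23·3121/3595 = 19.9675
RR_MH = (99.5313 + 64.0790) / (74.7932 + 19.9675) = 163.6103 / 94.7607 = 1.72656

1.73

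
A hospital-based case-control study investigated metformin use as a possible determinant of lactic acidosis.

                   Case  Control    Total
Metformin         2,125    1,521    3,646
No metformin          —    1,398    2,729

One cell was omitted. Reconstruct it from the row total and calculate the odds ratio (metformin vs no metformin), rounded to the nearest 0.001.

The missing cell is in the unexposed row: 2729 − 1398 = 1331.
So a = 2125, b = 1521, c = 1331, d = 1398.
OR = (a·d)/(b·c) = (2125 × 1398) / (1521 × 1331) = 2970750 / 2024451 = 1.46743

1.467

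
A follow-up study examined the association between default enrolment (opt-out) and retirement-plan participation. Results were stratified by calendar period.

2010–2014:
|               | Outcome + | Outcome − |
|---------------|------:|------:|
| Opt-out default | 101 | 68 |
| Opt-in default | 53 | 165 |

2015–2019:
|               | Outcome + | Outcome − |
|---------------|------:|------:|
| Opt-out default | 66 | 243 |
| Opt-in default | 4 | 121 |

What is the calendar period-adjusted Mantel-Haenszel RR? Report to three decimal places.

RR_MH = Σ(aᵢ·n₀ᵢ/nᵢ) / Σ(cᵢ·n₁ᵢ/nᵢ), with n₁ᵢ = aᵢ+bᵢ (exposed), n₀ᵢ = cᵢ+dᵢ (unexposed), nᵢ = n₁ᵢ+n₀ᵢ.
Stratum 1 (2010–2014): n₁ = 169, n₀ = 218, n = 387; a·n₀/n = 101·218/387 = 56.8941; c·n₁/n = 53·169/387 = 23.1447
Stratum 2 (2015–2019): n₁ = 309, n₀ = 125, n = 434; a·n₀/n = 66·125/434 = 19.0092; c·n₁/n = 4·309/434 = 2.8479
RR_MH = (56.8941 + 19.0092) / (23.1447 + 2.8479) = 75.9033 / 25.9926 = 2.92018

2.920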